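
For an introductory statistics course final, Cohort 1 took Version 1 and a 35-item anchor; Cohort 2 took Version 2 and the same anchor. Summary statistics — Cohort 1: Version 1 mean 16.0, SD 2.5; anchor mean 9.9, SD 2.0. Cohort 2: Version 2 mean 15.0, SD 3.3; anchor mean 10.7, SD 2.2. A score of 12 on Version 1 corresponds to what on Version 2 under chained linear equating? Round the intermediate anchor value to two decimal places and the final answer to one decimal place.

9.0

Version 1 → anchor (Cohort 1): v = (2.0/2.5)(12 − 16.0) + 9.9 = 6.70
anchor → Version 2 (Cohort 2): y = (3.3/2.2)(6.70 − 10.7) + 15.0 = 9.0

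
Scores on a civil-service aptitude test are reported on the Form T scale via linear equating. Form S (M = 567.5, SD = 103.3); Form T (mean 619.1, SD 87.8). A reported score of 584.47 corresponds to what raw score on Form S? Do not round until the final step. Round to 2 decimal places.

Invert y = (SD_Y/SD_X)(x − M_X) + M_Y:
x = (SD_X/SD_Y)(y − M_Y) + M_X = (103.3/87.8)(584.47 − 619.1) + 567.5
x = 1.176538 × -34.630 + 567.5 = 526.76

526.76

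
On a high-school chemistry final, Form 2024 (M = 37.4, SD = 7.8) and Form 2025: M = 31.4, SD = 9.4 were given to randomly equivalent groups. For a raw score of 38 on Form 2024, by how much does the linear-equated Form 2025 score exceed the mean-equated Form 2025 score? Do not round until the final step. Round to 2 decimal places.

Mean-equated: 38 + (31.4 − 37.4) = 32.00
Linear-equated: (9.4/7.8)(38 − 37.4) + 31.4 = 32.123
Difference = 32.123 − 32.00 = 0.12

0.12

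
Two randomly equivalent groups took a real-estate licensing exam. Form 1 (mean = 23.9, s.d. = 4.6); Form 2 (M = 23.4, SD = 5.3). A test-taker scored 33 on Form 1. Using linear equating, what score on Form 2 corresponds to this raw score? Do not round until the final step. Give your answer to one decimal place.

33.9

Linear equating: y = (SD_Y/SD_X)(x − M_X) + M_Y
y = (5.3/4.6)(33 − 23.9) + 23.4
y = 1.152174 × 9.1 + 23.4 = 10.4848 + 23.4 = 33.9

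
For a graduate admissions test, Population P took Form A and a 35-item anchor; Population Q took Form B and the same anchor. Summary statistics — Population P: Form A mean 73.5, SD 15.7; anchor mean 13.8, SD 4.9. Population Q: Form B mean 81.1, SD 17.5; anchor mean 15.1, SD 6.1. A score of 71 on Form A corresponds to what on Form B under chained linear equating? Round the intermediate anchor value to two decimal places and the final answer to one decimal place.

75.1

Form A → anchor (Population P): v = (4.9/15.7)(71 − 73.5) + 13.8 = 13.02
anchor → Form B (Population Q): y = (17.5/6.1)(13.02 − 15.1) + 81.1 = 75.1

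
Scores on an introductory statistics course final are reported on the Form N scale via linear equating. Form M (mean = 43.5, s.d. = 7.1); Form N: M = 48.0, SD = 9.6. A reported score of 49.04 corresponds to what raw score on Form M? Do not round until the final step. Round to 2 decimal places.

44.27

Invert y = (SD_Y/SD_X)(x − M_X) + M_Y:
x = (SD_X/SD_Y)(y − M_Y) + M_X = (7.1/9.6)(49.04 − 48.0) + 43.5
x = 0.739583 × 1.040 + 43.5 = 44.27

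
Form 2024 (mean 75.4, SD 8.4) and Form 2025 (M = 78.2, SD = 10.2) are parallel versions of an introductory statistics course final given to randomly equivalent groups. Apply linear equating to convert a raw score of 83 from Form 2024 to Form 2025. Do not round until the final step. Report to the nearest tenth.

Linear equating: y = (SD_Y/SD_X)(x − M_X) + M_Y
y = (10.2/8.4)(83 − 75.4) + 78.2
y = 1.214286 × 7.6 + 78.2 = 9.2286 + 78.2 = 87.4

87.4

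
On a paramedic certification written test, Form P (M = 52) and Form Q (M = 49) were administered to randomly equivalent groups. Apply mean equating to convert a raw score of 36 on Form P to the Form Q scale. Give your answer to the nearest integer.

33

Mean equating: y = x + (M_Y − M_X) = 36 + (49 − 52) = 33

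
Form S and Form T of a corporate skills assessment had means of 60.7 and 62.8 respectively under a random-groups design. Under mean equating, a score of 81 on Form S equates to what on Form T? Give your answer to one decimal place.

83.1

Mean equating: y = x + (M_Y − M_X) = 81 + (62.8 − 60.7) = 83.1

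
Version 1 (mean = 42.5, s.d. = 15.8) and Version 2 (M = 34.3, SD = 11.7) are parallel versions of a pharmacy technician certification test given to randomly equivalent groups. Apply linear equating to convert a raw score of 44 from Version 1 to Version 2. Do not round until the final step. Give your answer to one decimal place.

Linear equating: y = (SD_Y/SD_X)(x − M_X) + M_Y
y = (11.7/15.8)(44 − 42.5) + 34.3
y = 0.740506 × 1.5 + 34.3 = 1.1108 + 34.3 = 35.4

35.4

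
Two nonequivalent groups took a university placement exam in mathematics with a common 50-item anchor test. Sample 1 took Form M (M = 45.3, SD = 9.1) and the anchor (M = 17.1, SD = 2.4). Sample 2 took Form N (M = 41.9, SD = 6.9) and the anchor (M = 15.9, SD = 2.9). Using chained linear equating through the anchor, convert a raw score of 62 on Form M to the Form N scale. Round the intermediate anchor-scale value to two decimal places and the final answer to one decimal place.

Form M → anchor (Sample 1): v = (2.4/9.1)(62 − 45.3) + 17.1 = 21.50
anchor → Form N (Sample 2): y = (6.9/2.9)(21.50 − 15.9) + 41.9 = 55.2

55.2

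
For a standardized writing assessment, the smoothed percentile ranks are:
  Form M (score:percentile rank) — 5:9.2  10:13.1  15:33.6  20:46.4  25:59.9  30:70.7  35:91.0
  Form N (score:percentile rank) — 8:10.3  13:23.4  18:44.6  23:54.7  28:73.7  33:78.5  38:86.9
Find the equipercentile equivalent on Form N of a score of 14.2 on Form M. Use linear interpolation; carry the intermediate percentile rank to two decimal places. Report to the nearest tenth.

PR of 14.2 on Form M: 13.1 + (14.2 − 10)/(15 − 10) × (33.6 − 13.1) = 30.32
On Form N, PR 30.32 falls between score 13 (PR 23.4) and 18 (PR 44.6).
Interpolate: 13 + (30.32 − 23.4)/(44.6 − 23.4) × (18 − 13) = 14.6

14.6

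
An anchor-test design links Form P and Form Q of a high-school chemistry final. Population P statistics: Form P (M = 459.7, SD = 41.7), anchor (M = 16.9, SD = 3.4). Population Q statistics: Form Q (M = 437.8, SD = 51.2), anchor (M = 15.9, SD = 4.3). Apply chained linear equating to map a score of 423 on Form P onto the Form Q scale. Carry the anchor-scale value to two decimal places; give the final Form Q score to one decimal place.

414.1

Form P → anchor (Population P): v = (3.4/41.7)(423 − 459.7) + 16.9 = 13.91
anchor → Form Q (Population Q): y = (51.2/4.3)(13.91 − 15.9) + 437.8 = 414.1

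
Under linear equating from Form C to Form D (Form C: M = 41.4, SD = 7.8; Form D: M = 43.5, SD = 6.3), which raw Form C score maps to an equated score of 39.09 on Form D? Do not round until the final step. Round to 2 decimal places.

Invert y = (SD_Y/SD_X)(x − M_X) + M_Y:
x = (SD_X/SD_Y)(y − M_Y) + M_X = (7.8/6.3)(39.09 − 43.5) + 41.4
x = 1.238095 × -4.410 + 41.4 = 35.94

35.94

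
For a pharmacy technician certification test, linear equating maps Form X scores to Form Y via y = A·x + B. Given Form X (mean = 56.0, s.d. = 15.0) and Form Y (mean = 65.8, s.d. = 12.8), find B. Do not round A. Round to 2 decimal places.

18.01

A = SD_Y / SD_X = 12.8 / 15.0 = 0.853333
B = M_Y − A·M_X = 65.8 − 0.853333 × 56.0 = 18.01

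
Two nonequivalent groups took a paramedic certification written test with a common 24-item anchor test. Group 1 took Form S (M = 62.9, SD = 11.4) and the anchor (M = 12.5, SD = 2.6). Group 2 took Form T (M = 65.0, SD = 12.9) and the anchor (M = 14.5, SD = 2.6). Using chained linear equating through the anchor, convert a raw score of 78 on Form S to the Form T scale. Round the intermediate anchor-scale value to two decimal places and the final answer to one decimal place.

Form S → anchor (Group 1): v = (2.6/11.4)(78 − 62.9) + 12.5 = 15.94
anchor → Form T (Group 2): y = (12.9/2.6)(15.94 − 14.5) + 65.0 = 72.1

72.1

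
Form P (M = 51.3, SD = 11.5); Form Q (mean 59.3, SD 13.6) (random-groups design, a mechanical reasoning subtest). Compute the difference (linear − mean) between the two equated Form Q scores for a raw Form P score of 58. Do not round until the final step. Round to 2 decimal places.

Mean-equated: 58 + (59.3 − 51.3) = 66.00
Linear-equated: (13.6/11.5)(58 − 51.3) + 59.3 = 67.223
Difference = 67.223 − 66.00 = 1.22

1.22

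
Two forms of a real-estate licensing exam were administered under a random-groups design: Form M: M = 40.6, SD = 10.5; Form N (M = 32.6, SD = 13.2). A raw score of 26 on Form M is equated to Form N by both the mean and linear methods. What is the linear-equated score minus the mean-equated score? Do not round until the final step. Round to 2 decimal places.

Mean-equated: 26 + (32.6 − 40.6) = 18.00
Linear-equated: (13.2/10.5)(26 − 40.6) + 32.6 = 14.246
Difference = 14.246 − 18.00 = -3.75

-3.75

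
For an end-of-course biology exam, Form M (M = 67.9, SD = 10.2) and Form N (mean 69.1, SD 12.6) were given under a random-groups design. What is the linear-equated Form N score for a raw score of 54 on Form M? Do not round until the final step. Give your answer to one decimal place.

51.9

Linear equating: y = (SD_Y/SD_X)(x − M_X) + M_Y
y = (12.6/10.2)(54 − 67.9) + 69.1
y = 1.235294 × -13.9 + 69.1 = -17.1706 + 69.1 = 51.9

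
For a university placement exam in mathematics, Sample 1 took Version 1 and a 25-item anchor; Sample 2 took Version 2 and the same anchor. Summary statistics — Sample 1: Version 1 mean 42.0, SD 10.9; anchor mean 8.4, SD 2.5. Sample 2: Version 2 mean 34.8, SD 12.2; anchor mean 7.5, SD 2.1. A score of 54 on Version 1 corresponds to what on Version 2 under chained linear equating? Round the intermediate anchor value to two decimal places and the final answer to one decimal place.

56.0

Version 1 → anchor (Sample 1): v = (2.5/10.9)(54 − 42.0) + 8.4 = 11.15
anchor → Version 2 (Sample 2): y = (12.2/2.1)(11.15 − 7.5) + 34.8 = 56.0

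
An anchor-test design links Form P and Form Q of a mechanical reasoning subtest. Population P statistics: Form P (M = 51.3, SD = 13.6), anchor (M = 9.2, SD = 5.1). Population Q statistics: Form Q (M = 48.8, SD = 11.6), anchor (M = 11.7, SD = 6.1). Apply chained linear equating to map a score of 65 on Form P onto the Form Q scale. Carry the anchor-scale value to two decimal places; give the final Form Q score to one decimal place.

53.8

Form P → anchor (Population P): v = (5.1/13.6)(65 − 51.3) + 9.2 = 14.34
anchor → Form Q (Population Q): y = (11.6/6.1)(14.34 − 11.7) + 48.8 = 53.8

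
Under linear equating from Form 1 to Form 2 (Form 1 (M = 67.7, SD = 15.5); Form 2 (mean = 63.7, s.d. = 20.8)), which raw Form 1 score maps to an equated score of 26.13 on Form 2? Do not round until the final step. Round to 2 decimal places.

Invert y = (SD_Y/SD_X)(x − M_X) + M_Y:
x = (SD_X/SD_Y)(y − M_Y) + M_X = (15.5/20.8)(26.13 − 63.7) + 67.7
x = 0.745192 × -37.570 + 67.7 = 39.70

39.70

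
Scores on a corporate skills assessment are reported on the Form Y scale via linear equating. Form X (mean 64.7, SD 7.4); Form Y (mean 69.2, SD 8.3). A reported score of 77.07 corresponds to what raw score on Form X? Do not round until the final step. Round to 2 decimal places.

71.72

Invert y = (SD_Y/SD_X)(x − M_X) + M_Y:
x = (SD_X/SD_Y)(y − M_Y) + M_X = (7.4/8.3)(77.07 − 69.2) + 64.7
x = 0.891566 × 7.870 + 64.7 = 71.72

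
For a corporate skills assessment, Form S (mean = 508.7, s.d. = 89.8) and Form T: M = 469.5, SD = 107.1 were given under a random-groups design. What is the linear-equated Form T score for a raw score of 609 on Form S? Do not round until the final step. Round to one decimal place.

Linear equating: y = (SD_Y/SD_X)(x − M_X) + M_Y
y = (107.1/89.8)(609 − 508.7) + 469.5
y = 1.192650 × 100.3 + 469.5 = 119.6228 + 469.5 = 589.1

589.1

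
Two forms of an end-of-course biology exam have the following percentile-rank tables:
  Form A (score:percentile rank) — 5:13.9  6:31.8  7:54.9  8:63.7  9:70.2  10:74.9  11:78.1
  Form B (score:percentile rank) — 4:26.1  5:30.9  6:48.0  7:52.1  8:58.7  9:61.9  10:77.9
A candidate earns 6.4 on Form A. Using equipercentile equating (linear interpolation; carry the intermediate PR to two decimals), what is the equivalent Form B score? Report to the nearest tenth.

5.6

PR of 6.4 on Form A: 31.8 + (6.4 − 6)/(7 − 6) × (54.9 − 31.8) = 41.04
On Form B, PR 41.04 falls between score 5 (PR 30.9) and 6 (PR 48.0).
Interpolate: 5 + (41.04 − 30.9)/(48.0 − 30.9) × (6 − 5) = 5.6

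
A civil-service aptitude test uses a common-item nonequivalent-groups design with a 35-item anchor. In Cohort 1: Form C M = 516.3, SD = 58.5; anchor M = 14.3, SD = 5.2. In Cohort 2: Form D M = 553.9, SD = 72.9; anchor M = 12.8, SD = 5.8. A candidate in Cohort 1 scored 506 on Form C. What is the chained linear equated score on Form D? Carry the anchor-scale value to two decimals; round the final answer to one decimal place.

Form C → anchor (Cohort 1): v = (5.2/58.5)(506 − 516.3) + 14.3 = 13.38
anchor → Form D (Cohort 2): y = (72.9/5.8)(13.38 − 12.8) + 553.9 = 561.2

561.2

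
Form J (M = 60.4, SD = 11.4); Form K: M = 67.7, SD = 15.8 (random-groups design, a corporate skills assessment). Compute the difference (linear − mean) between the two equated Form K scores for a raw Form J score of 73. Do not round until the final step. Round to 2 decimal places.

4.86

Mean-equated: 73 + (67.7 − 60.4) = 80.30
Linear-equated: (15.8/11.4)(73 − 60.4) + 67.7 = 85.163
Difference = 85.163 − 80.30 = 4.86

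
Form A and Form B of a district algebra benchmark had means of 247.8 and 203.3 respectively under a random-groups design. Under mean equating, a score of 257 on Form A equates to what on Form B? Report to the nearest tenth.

Mean equating: y = x + (M_Y − M_X) = 257 + (203.3 − 247.8) = 212.5

212.5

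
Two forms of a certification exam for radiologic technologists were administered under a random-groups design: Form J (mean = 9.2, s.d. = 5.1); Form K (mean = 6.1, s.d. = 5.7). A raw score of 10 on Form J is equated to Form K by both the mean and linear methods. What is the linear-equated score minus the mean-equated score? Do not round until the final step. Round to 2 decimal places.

0.09

Mean-equated: 10 + (6.1 − 9.2) = 6.90
Linear-equated: (5.7/5.1)(10 − 9.2) + 6.1 = 6.994
Difference = 6.994 − 6.90 = 0.09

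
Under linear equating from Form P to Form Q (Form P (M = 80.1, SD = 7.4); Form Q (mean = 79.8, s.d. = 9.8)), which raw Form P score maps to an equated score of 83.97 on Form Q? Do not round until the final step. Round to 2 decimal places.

83.25

Invert y = (SD_Y/SD_X)(x − M_X) + M_Y:
x = (SD_X/SD_Y)(y − M_Y) + M_X = (7.4/9.8)(83.97 − 79.8) + 80.1
x = 0.755102 × 4.170 + 80.1 = 83.25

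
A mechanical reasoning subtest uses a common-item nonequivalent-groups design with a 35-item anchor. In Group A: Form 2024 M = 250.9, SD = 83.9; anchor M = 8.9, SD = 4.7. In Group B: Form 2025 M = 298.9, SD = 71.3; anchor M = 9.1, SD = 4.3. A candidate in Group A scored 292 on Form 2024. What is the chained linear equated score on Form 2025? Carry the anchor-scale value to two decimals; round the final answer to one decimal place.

Form 2024 → anchor (Group A): v = (4.7/83.9)(292 − 250.9) + 8.9 = 11.20
anchor → Form 2025 (Group B): y = (71.3/4.3)(11.20 − 9.1) + 298.9 = 333.7

333.7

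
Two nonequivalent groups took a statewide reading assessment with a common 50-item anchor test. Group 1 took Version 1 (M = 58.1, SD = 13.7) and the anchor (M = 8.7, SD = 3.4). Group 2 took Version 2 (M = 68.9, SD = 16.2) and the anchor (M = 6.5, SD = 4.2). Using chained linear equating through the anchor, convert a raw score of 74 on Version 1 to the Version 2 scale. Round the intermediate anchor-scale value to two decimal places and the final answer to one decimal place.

92.6

Version 1 → anchor (Group 1): v = (3.4/13.7)(74 − 58.1) + 8.7 = 12.65
anchor → Version 2 (Group 2): y = (16.2/4.2)(12.65 − 6.5) + 68.9 = 92.6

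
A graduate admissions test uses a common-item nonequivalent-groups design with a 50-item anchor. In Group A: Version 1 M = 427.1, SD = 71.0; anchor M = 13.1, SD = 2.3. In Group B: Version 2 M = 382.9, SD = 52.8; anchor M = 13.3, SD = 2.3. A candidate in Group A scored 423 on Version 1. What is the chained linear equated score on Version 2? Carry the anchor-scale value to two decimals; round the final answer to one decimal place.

375.3

Version 1 → anchor (Group A): v = (2.3/71.0)(423 − 427.1) + 13.1 = 12.97
anchor → Version 2 (Group B): y = (52.8/2.3)(12.97 − 13.3) + 382.9 = 375.3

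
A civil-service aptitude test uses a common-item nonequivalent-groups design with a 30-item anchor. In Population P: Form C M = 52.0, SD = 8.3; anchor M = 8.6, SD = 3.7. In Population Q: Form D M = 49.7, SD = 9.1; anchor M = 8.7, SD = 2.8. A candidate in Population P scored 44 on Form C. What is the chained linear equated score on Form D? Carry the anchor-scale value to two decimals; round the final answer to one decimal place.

Form C → anchor (Population P): v = (3.7/8.3)(44 − 52.0) + 8.6 = 5.03
anchor → Form D (Population Q): y = (9.1/2.8)(5.03 − 8.7) + 49.7 = 37.8

37.8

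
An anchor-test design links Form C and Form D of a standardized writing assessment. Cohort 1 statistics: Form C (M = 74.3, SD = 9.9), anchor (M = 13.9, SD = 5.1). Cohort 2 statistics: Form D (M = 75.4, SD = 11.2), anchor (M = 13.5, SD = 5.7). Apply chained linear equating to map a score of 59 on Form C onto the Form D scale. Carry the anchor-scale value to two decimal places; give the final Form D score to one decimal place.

60.7

Form C → anchor (Cohort 1): v = (5.1/9.9)(59 − 74.3) + 13.9 = 6.02
anchor → Form D (Cohort 2): y = (11.2/5.7)(6.02 − 13.5) + 75.4 = 60.7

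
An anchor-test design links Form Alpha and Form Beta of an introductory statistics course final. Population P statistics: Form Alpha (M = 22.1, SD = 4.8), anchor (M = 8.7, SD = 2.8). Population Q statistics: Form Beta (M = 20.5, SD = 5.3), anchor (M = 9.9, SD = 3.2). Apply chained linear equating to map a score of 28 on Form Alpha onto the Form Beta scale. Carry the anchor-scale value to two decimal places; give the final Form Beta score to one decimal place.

Form Alpha → anchor (Population P): v = (2.8/4.8)(28 − 22.1) + 8.7 = 12.14
anchor → Form Beta (Population Q): y = (5.3/3.2)(12.14 − 9.9) + 20.5 = 24.2

24.2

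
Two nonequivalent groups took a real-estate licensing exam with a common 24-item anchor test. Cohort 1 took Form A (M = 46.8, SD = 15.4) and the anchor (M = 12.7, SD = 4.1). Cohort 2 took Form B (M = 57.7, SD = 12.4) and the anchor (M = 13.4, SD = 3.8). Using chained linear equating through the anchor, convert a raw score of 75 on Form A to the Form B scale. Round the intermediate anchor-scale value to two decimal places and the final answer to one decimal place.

79.9

Form A → anchor (Cohort 1): v = (4.1/15.4)(75 − 46.8) + 12.7 = 20.21
anchor → Form B (Cohort 2): y = (12.4/3.8)(20.21 − 13.4) + 57.7 = 79.9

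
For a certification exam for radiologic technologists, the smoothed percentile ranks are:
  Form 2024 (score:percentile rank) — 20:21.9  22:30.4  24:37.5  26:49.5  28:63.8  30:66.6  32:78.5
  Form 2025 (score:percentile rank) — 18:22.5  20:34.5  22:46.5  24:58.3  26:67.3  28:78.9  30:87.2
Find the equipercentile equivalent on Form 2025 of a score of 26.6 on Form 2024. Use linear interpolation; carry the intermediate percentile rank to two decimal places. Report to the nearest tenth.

23.2

PR of 26.6 on Form 2024: 49.5 + (26.6 − 26)/(28 − 26) × (63.8 − 49.5) = 53.79
On Form 2025, PR 53.79 falls between score 22 (PR 46.5) and 24 (PR 58.3).
Interpolate: 22 + (53.79 − 46.5)/(58.3 − 46.5) × (24 − 22) = 23.2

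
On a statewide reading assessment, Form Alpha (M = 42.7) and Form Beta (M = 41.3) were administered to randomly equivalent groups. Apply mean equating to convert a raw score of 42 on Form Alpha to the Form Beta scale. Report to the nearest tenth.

40.6

Mean equating: y = x + (M_Y − M_X) = 42 + (41.3 − 42.7) = 40.6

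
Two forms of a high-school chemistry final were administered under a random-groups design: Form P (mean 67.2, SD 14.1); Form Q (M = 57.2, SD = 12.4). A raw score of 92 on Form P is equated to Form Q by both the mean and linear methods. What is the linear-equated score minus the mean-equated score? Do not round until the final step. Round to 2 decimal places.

Mean-equated: 92 + (57.2 − 67.2) = 82.00
Linear-equated: (12.4/14.1)(92 − 67.2) + 57.2 = 79.010
Difference = 79.010 − 82.00 = -2.99

-2.99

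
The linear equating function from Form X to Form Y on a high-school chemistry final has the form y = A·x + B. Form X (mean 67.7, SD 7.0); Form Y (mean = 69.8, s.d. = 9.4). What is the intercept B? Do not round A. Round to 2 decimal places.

-21.11

A = SD_Y / SD_X = 9.4 / 7.0 = 1.342857
B = M_Y − A·M_X = 69.8 − 1.342857 × 67.7 = -21.11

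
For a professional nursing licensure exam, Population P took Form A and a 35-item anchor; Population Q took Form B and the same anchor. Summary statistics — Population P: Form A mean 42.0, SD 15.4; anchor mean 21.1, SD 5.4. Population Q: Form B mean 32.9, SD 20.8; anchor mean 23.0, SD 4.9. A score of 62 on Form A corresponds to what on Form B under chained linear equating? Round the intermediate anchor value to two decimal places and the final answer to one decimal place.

Form A → anchor (Population P): v = (5.4/15.4)(62 − 42.0) + 21.1 = 28.11
anchor → Form B (Population Q): y = (20.8/4.9)(28.11 − 23.0) + 32.9 = 54.6

54.6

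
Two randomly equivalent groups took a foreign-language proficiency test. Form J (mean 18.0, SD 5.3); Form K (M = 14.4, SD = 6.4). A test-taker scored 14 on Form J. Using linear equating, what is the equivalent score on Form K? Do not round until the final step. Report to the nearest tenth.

9.6

Linear equating: y = (SD_Y/SD_X)(x − M_X) + M_Y
y = (6.4/5.3)(14 − 18.0) + 14.4
y = 1.207547 × -4.0 + 14.4 = -4.8302 + 14.4 = 9.6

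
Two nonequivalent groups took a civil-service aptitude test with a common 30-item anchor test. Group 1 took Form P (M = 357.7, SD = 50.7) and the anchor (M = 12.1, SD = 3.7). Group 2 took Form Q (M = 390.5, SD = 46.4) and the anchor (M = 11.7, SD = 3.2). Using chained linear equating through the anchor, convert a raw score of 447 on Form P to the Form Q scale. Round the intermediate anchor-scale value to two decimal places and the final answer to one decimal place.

Form P → anchor (Group 1): v = (3.7/50.7)(447 − 357.7) + 12.1 = 18.62
anchor → Form Q (Group 2): y = (46.4/3.2)(18.62 − 11.7) + 390.5 = 490.8

490.8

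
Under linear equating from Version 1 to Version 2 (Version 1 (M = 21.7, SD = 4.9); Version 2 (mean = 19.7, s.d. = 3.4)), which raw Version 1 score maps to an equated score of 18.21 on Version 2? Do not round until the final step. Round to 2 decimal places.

Invert y = (SD_Y/SD_X)(x − M_X) + M_Y:
x = (SD_X/SD_Y)(y − M_Y) + M_X = (4.9/3.4)(18.21 − 19.7) + 21.7
x = 1.441176 × -1.490 + 21.7 = 19.55

19.55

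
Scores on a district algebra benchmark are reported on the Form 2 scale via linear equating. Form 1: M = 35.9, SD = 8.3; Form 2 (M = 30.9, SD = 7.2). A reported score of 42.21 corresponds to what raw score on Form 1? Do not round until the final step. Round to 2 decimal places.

48.94

Invert y = (SD_Y/SD_X)(x − M_X) + M_Y:
x = (SD_X/SD_Y)(y − M_Y) + M_X = (8.3/7.2)(42.21 − 30.9) + 35.9
x = 1.152778 × 11.310 + 35.9 = 48.94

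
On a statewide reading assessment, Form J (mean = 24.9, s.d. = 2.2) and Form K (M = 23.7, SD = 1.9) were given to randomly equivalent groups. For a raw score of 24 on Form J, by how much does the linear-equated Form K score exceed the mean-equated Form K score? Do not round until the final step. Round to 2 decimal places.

0.12

Mean-equated: 24 + (23.7 − 24.9) = 22.80
Linear-equated: (1.9/2.2)(24 − 24.9) + 23.7 = 22.923
Difference = 22.923 − 22.80 = 0.12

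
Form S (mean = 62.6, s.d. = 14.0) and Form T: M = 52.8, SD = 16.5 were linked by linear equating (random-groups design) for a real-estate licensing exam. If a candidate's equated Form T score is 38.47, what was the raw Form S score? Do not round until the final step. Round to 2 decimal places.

Invert y = (SD_Y/SD_X)(x − M_X) + M_Y:
x = (SD_X/SD_Y)(y − M_Y) + M_X = (14.0/16.5)(38.47 − 52.8) + 62.6
x = 0.848485 × -14.330 + 62.6 = 50.44

50.44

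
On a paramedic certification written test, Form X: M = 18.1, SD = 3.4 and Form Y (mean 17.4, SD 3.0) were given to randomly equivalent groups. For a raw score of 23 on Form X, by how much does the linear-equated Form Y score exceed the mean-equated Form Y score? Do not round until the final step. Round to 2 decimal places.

Mean-equated: 23 + (17.4 − 18.1) = 22.30
Linear-equated: (3.0/3.4)(23 − 18.1) + 17.4 = 21.724
Difference = 21.724 − 22.30 = -0.58

-0.58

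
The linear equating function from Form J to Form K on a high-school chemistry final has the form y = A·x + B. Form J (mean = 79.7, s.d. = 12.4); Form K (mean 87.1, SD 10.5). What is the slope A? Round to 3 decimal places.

A = SD_Y / SD_X = 10.5 / 12.4 = 0.847

0.847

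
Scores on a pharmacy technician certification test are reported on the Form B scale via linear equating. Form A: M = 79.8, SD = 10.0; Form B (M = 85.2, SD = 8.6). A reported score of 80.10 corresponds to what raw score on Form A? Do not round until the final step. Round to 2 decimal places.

73.87

Invert y = (SD_Y/SD_X)(x − M_X) + M_Y:
x = (SD_X/SD_Y)(y − M_Y) + M_X = (10.0/8.6)(80.10 − 85.2) + 79.8
x = 1.162791 × -5.100 + 79.8 = 73.87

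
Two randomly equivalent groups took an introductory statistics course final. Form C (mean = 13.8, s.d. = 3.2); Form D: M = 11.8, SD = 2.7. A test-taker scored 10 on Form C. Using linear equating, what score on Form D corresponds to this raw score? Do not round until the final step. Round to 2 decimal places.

Linear equating: y = (SD_Y/SD_X)(x − M_X) + M_Y
y = (2.7/3.2)(10 − 13.8) + 11.8
y = 0.843750 × -3.8 + 11.8 = -3.2063 + 11.8 = 8.59

8.59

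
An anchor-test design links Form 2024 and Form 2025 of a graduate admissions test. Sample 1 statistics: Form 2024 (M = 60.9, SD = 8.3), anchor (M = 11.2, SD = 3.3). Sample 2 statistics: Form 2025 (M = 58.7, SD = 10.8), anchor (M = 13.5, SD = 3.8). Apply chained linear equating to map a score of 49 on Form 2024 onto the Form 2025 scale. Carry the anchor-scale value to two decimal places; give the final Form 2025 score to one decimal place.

Form 2024 → anchor (Sample 1): v = (3.3/8.3)(49 − 60.9) + 11.2 = 6.47
anchor → Form 2025 (Sample 2): y = (10.8/3.8)(6.47 − 13.5) + 58.7 = 38.7

38.7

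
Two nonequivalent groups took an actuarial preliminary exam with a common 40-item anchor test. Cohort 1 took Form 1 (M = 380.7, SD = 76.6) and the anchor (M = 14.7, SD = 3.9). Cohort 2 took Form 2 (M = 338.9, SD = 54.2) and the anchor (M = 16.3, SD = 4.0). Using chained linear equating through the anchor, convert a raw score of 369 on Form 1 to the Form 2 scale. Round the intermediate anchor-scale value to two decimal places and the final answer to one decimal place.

309.1

Form 1 → anchor (Cohort 1): v = (3.9/76.6)(369 − 380.7) + 14.7 = 14.10
anchor → Form 2 (Cohort 2): y = (54.2/4.0)(14.10 − 16.3) + 338.9 = 309.1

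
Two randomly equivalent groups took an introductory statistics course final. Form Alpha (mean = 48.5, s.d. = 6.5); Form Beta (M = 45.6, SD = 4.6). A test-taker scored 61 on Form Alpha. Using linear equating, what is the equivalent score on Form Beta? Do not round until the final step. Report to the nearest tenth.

54.4

Linear equating: y = (SD_Y/SD_X)(x − M_X) + M_Y
y = (4.6/6.5)(61 − 48.5) + 45.6
y = 0.707692 × 12.5 + 45.6 = 8.8462 + 45.6 = 54.4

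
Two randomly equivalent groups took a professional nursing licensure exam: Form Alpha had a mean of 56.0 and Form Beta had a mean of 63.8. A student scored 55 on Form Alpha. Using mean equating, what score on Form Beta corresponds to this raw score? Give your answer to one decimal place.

Mean equating: y = x + (M_Y − M_X) = 55 + (63.8 − 56.0) = 62.8

62.8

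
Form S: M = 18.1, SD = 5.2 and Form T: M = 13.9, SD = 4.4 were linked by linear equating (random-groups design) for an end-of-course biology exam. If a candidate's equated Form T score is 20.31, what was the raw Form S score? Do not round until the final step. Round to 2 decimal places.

25.68

Invert y = (SD_Y/SD_X)(x − M_X) + M_Y:
x = (SD_X/SD_Y)(y − M_Y) + M_X = (5.2/4.4)(20.31 − 13.9) + 18.1
x = 1.181818 × 6.410 + 18.1 = 25.68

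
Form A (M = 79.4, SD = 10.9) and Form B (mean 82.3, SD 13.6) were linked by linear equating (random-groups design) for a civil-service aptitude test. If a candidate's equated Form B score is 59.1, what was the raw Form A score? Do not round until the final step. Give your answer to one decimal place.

Invert y = (SD_Y/SD_X)(x − M_X) + M_Y:
x = (SD_X/SD_Y)(y − M_Y) + M_X = (10.9/13.6)(59.1 − 82.3) + 79.4
x = 0.801471 × -23.200 + 79.4 = 60.8

60.8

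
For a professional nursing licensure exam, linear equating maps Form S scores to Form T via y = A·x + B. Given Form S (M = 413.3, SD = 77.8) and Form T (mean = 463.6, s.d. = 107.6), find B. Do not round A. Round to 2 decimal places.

A = SD_Y / SD_X = 107.6 / 77.8 = 1.383033
B = M_Y − A·M_X = 463.6 − 1.383033 × 413.3 = -108.01

-108.01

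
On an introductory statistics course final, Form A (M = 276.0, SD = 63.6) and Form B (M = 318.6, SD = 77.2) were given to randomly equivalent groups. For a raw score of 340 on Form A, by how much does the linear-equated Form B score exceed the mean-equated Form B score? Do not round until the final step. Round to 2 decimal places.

Mean-equated: 340 + (318.6 − 276.0) = 382.60
Linear-equated: (77.2/63.6)(340 − 276.0) + 318.6 = 396.286
Difference = 396.286 − 382.60 = 13.69

13.69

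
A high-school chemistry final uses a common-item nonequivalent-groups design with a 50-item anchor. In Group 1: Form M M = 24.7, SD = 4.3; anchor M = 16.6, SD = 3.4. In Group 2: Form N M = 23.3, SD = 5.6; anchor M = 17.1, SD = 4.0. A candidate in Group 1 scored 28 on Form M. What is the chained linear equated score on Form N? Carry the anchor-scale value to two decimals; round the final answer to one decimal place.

Form M → anchor (Group 1): v = (3.4/4.3)(28 − 24.7) + 16.6 = 19.21
anchor → Form N (Group 2): y = (5.6/4.0)(19.21 − 17.1) + 23.3 = 26.3

26.3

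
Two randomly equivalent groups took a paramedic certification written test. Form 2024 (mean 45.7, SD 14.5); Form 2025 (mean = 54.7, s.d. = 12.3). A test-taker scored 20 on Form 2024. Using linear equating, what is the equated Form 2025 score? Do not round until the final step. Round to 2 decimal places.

Linear equating: y = (SD_Y/SD_X)(x − M_X) + M_Y
y = (12.3/14.5)(20 − 45.7) + 54.7
y = 0.848276 × -25.7 + 54.7 = -21.8007 + 54.7 = 32.90

32.90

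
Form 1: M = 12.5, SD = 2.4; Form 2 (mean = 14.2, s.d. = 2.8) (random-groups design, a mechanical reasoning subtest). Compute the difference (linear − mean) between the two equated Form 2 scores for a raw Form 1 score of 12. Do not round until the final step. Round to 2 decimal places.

-0.08

Mean-equated: 12 + (14.2 − 12.5) = 13.70
Linear-equated: (2.8/2.4)(12 − 12.5) + 14.2 = 13.617
Difference = 13.617 − 13.70 = -0.08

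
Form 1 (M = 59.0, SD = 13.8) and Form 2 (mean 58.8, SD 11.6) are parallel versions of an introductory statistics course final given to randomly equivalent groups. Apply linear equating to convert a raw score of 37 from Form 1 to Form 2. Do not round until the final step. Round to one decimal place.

40.3

Linear equating: y = (SD_Y/SD_X)(x − M_X) + M_Y
y = (11.6/13.8)(37 − 59.0) + 58.8
y = 0.840580 × -22.0 + 58.8 = -18.4928 + 58.8 = 40.3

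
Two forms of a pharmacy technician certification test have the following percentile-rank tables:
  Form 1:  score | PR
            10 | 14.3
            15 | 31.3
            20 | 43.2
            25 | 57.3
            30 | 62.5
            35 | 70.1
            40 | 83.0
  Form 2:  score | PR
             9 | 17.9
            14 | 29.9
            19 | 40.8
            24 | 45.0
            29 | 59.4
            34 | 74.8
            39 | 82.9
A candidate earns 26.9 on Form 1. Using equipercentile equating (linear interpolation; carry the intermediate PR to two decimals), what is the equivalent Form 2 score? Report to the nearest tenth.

29.0

PR of 26.9 on Form 1: 57.3 + (26.9 − 25)/(30 − 25) × (62.5 − 57.3) = 59.28
On Form 2, PR 59.28 falls between score 24 (PR 45.0) and 29 (PR 59.4).
Interpolate: 24 + (59.28 − 45.0)/(59.4 − 45.0) × (29 − 24) = 29.0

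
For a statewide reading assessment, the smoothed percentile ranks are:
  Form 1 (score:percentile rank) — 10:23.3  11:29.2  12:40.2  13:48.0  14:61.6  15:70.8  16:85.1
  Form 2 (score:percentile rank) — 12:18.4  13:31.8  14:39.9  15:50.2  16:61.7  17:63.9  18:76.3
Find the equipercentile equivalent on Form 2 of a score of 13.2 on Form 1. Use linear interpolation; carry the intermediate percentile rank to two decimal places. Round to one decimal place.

PR of 13.2 on Form 1: 48.0 + (13.2 − 13)/(14 − 13) × (61.6 − 48.0) = 50.72
On Form 2, PR 50.72 falls between score 15 (PR 50.2) and 16 (PR 61.7).
Interpolate: 15 + (50.72 − 50.2)/(61.7 − 50.2) × (16 − 15) = 15.0

15.0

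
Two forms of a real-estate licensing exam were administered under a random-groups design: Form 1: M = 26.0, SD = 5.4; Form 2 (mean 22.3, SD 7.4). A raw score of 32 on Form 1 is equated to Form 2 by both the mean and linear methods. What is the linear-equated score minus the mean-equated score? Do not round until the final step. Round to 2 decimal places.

Mean-equated: 32 + (22.3 − 26.0) = 28.30
Linear-equated: (7.4/5.4)(32 − 26.0) + 22.3 = 30.522
Difference = 30.522 − 28.30 = 2.22

2.22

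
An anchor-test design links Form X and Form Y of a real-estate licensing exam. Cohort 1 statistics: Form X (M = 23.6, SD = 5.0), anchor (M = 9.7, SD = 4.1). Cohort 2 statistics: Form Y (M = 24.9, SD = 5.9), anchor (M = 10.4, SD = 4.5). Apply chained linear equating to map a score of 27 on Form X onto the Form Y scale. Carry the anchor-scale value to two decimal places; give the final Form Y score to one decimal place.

27.6

Form X → anchor (Cohort 1): v = (4.1/5.0)(27 − 23.6) + 9.7 = 12.49
anchor → Form Y (Cohort 2): y = (5.9/4.5)(12.49 − 10.4) + 24.9 = 27.6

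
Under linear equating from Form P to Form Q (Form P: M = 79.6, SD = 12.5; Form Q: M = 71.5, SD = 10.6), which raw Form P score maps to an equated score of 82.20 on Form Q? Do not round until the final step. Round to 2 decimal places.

92.22

Invert y = (SD_Y/SD_X)(x − M_X) + M_Y:
x = (SD_X/SD_Y)(y − M_Y) + M_X = (12.5/10.6)(82.20 − 71.5) + 79.6
x = 1.179245 × 10.700 + 79.6 = 92.22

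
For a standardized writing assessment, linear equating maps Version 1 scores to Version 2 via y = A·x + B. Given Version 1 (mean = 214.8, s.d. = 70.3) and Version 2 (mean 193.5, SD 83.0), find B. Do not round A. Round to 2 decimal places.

A = SD_Y / SD_X = 83.0 / 70.3 = 1.180654
B = M_Y − A·M_X = 193.5 − 1.180654 × 214.8 = -60.10

-60.10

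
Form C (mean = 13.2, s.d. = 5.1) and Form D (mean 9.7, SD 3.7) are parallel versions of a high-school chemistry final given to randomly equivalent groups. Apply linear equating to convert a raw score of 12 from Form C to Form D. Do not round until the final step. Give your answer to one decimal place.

Linear equating: y = (SD_Y/SD_X)(x − M_X) + M_Y
y = (3.7/5.1)(12 − 13.2) + 9.7
y = 0.725490 × -1.2 + 9.7 = -0.8706 + 9.7 = 8.8

8.8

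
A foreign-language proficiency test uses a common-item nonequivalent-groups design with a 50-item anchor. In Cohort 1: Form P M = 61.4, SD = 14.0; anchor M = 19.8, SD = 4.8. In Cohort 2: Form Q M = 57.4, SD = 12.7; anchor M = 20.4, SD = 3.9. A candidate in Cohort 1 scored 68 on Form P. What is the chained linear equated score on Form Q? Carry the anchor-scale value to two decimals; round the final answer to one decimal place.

Form P → anchor (Cohort 1): v = (4.8/14.0)(68 − 61.4) + 19.8 = 22.06
anchor → Form Q (Cohort 2): y = (12.7/3.9)(22.06 − 20.4) + 57.4 = 62.8

62.8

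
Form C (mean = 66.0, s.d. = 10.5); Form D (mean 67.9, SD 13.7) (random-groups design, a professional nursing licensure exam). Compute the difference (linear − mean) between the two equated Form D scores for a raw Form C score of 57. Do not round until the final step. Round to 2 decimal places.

-2.74

Mean-equated: 57 + (67.9 − 66.0) = 58.90
Linear-equated: (13.7/10.5)(57 − 66.0) + 67.9 = 56.157
Difference = 56.157 − 58.90 = -2.74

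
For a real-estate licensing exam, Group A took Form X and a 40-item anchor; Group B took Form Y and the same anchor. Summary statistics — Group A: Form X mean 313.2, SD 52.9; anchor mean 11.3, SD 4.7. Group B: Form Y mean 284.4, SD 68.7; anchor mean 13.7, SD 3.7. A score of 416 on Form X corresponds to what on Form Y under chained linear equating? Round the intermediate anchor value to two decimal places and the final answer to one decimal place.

Form X → anchor (Group A): v = (4.7/52.9)(416 − 313.2) + 11.3 = 20.43
anchor → Form Y (Group B): y = (68.7/3.7)(20.43 − 13.7) + 284.4 = 409.4

409.4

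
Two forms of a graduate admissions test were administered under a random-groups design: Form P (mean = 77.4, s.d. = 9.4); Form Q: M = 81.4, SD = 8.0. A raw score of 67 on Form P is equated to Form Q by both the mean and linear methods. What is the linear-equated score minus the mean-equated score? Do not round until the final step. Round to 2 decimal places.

Mean-equated: 67 + (81.4 − 77.4) = 71.00
Linear-equated: (8.0/9.4)(67 − 77.4) + 81.4 = 72.549
Difference = 72.549 − 71.00 = 1.55

1.55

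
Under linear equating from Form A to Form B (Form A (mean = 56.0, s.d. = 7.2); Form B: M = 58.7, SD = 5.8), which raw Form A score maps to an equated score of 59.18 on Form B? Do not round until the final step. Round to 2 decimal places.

Invert y = (SD_Y/SD_X)(x − M_X) + M_Y:
x = (SD_X/SD_Y)(y − M_Y) + M_X = (7.2/5.8)(59.18 − 58.7) + 56.0
x = 1.241379 × 0.480 + 56.0 = 56.60

56.60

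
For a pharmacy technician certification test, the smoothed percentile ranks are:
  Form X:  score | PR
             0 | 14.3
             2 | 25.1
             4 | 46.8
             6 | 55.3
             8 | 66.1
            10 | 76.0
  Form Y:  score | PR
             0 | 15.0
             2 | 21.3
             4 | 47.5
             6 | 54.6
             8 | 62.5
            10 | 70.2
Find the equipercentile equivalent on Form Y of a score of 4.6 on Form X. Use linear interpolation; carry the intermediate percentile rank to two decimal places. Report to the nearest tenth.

4.5

PR of 4.6 on Form X: 46.8 + (4.6 − 4)/(6 − 4) × (55.3 − 46.8) = 49.35
On Form Y, PR 49.35 falls between score 4 (PR 47.5) and 6 (PR 54.6).
Interpolate: 4 + (49.35 − 47.5)/(54.6 − 47.5) × (6 − 4) = 4.5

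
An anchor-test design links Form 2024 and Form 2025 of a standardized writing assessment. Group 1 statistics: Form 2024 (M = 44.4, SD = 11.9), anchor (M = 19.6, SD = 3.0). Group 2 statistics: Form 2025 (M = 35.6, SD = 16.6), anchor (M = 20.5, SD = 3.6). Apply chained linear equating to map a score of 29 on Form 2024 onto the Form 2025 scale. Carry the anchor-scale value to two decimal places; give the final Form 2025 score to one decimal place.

Form 2024 → anchor (Group 1): v = (3.0/11.9)(29 − 44.4) + 19.6 = 15.72
anchor → Form 2025 (Group 2): y = (16.6/3.6)(15.72 − 20.5) + 35.6 = 13.6

13.6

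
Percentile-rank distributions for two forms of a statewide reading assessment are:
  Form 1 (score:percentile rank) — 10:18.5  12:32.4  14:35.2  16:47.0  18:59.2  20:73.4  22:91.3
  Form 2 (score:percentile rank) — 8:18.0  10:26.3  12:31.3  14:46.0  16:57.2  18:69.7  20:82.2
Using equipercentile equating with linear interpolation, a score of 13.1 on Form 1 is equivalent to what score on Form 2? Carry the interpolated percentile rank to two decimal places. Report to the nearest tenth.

12.4

PR of 13.1 on Form 1: 32.4 + (13.1 − 12)/(14 − 12) × (35.2 − 32.4) = 33.94
On Form 2, PR 33.94 falls between score 12 (PR 31.3) and 14 (PR 46.0).
Interpolate: 12 + (33.94 − 31.3)/(46.0 − 31.3) × (14 − 12) = 12.4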